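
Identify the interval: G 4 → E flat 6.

G to E spans six letter names (G-A-B-C-D-E), plus an octave, so the interval is some kind of thirteenth.
G4 to Eb6 is 20 semitones, a half step short of the major thirteenth (21), so this is minor.
(Equivalently, a compound minor sixth: a minor sixth plus an octave.)

minor 13th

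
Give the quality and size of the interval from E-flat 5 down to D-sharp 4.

diminished ninth

Descending from Eb5 to D#4 is the same interval as ascending D#4 to Eb5.
D to E spans two letter names (D-E), plus an octave, so the interval is some kind of ninth.
The major ninth is 14 semitones; here we have 12, two semitones narrower: diminished.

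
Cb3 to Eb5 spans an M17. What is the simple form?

Subtracting seven from the interval number removes an octave: 17 − 14 = 3.
Quality carries through unchanged, so the simple form is a major third.

major 3rd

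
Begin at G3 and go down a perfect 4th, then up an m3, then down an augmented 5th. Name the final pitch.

Bbb2

A perfect fourth down from G3 is D3.
Up a minor third from D3: F3 (3 semitones up).
An augmented fifth down from F3 is Bbb2.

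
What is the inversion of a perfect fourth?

Inverted interval numbers add to nine, so a fourth pairs with a fifth (4 + 5 = 9).
Quality inverts too: perfect stays perfect. That makes the inversion a perfect fifth.

perfect 5th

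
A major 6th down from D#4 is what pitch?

The sixth takes the letter from D down to F.
A major sixth is 9 semitones; 9 semitones down from D#4 gives F#3.

F#3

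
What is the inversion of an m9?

M7

First reduce the compound minor ninth to its simple form, a minor second.
Interval numbers invert to sum to nine: 2 + 7 = 9, so a second inverts to a seventh.
And minor becomes major under inversion, so we get a major seventh.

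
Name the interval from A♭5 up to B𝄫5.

minor second

A to B spans two letter names (A-B) — that makes it a second of some quality.
At 1 semitone, Ab5→Bbb5 falls one short of a major second: minor.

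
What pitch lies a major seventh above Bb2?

A3

The seventh takes the letter from B up to A.
A major seventh spans 11 semitones, so from Bb2 the target pitch is A3.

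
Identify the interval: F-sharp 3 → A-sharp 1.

minor 13th

Descending from F#3 to A#1 is the same interval as ascending A#1 to F#3.
A to F spans six letter names (A-B-C-D-E-F), plus an octave: a thirteenth.
At 20 semitones, A#1→F#3 falls one short of a major thirteenth: minor.
(Equivalently, a compound minor sixth: a minor sixth plus an octave.)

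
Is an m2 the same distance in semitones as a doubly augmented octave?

A minor second spans 1 semitone; a doubly augmented octave spans 14 semitones. They differ by 13.

No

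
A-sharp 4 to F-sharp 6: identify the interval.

A to F spans six letter names (A-B-C-D-E-F), plus an octave, so the interval is some kind of thirteenth.
At 20 semitones, A#4→F#6 falls one short of a major thirteenth: minor.
(Equivalently, a compound minor sixth: a minor sixth plus an octave.)

minor thirteenth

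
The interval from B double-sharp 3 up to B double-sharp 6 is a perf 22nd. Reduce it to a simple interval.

Each octave removed subtracts seven from the number: 22 − 14 = 8.
So a perfect twenty-second is 2 octaves plus a perfect octave. The quality is unchanged.

P8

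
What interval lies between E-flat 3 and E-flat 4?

E to E is the same letter name, plus an octave, so the interval is some kind of octave.
The perfect octave spans 12 semitones, and Eb3 to Eb4 is exactly 12 semitones — so this is a perfect octave.

perfect octave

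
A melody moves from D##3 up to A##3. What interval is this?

D to A spans five letter names (D-E-F-G-A): a fifth.
D##3 to A##3 is 7 semitones, matching the perfect fifth exactly, so the quality is perfect.

P5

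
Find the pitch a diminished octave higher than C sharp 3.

The letter stays C (same as the start), shifted an octave up.
A diminished octave is 11 semitones; 11 semitones up from C#3 gives C4.

C 4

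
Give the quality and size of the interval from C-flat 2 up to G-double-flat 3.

diminished 12th

C to G spans five letter names (C-D-E-F-G), plus an octave: a twelfth.
The perfect twelfth is 19 semitones; here we have 18, one semitone narrower: diminished.
(Equivalently, a compound diminished fifth: a diminished fifth plus an octave.)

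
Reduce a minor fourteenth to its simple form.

Take out an octave (7 from the number): 14 − 7 = 7.
So a minor fourteenth is an octave plus a minor seventh. The quality is unchanged.

minor seventh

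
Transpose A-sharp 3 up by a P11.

D-sharp 5

The eleventh's letter: A up four letter names plus an octave → D.
A perfect eleventh spans 17 semitones, so from A#3 the target pitch is D#5.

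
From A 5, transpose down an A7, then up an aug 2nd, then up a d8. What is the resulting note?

A5 down an augmented seventh → Bbb4 (12 semitones).
An augmented second up from Bbb4 is C5.
Up a diminished octave from C5: Cb6 (11 semitones up).

C flat 6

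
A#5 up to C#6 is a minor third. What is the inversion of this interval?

major sixth

The rule of nine gives the new number: 9 − 3 = 6, so a third becomes a sixth.
The quality also flips — minor becomes major — giving a major sixth.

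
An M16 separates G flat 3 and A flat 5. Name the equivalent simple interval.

major second

Subtracting seven from the interval number removes an octave: 16 − 14 = 2.
That makes a major sixteenth a compound major second — 2 octaves plus a major second.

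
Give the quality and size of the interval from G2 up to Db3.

G to D spans five letter names (G-A-B-C-D) — that makes it a fifth of some quality.
The perfect fifth is 7 semitones; here we have 6, one semitone narrower: diminished.

d5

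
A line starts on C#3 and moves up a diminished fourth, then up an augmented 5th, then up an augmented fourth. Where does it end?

F##4

A diminished fourth up from C#3 is F3.
An augmented fifth up from F3 is C#4.
C#4 up an augmented fourth → F##4 (6 semitones).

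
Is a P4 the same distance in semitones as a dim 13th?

No

A perfect fourth is 5 semitones but a diminished thirteenth is 19 semitones — different sizes.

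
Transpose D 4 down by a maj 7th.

The seventh takes the letter from D down to E.
A major seventh spans 11 semitones, so from D4 the target pitch is Eb3.

E flat 3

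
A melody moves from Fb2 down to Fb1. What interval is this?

Descending from Fb2 to Fb1 is the same interval as ascending Fb1 to Fb2.
F to F is the same letter name, plus an octave — that makes it an octave of some quality.
Counting semitones, Fb1→Fb2 is 12, which is the perfect octave.

perfect octave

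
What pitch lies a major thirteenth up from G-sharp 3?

E-sharp 5

Six letters up from G (plus an octave) reaches E.
Moving 21 semitones up from G#3 (the size of a major thirteenth) reaches E#5.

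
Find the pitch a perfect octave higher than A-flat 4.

A-flat 5

The letter stays A (same as the start), shifted an octave up.
Moving 12 semitones up from Ab4 (the size of a perfect octave) reaches Ab5.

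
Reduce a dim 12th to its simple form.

diminished fifth

Take out an octave (7 from the number): 12 − 7 = 5.
That makes a diminished twelfth a compound diminished fifth — an octave plus a diminished fifth.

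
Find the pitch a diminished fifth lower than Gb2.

Five letter names down from G: C.
Moving 6 semitones down from Gb2 (the size of a diminished fifth) reaches C2.

C2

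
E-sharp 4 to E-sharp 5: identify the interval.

E to E is the same letter name, plus an octave, so the interval is some kind of octave.
E#4 to E#5 is 12 semitones, matching the perfect octave exactly, so the quality is perfect.

perfect octave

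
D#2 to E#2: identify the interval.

major 2nd

D to E spans two letter names (D-E), so the interval is some kind of second.
D#2 to E#2 is 2 semitones, matching the major second exactly, so the quality is major.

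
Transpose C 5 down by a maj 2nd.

Two letter names down from C: B.
A major second spans 2 semitones, so from C5 the target pitch is Bb4.

B-flat 4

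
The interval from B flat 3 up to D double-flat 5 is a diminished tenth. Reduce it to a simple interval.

diminished third

Each octave removed subtracts seven from the number: 10 − 7 = 3.
Quality carries through unchanged, so the simple form is a diminished third.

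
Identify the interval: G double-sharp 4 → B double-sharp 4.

G to B spans three letter names (G-A-B), so the interval is some kind of third.
The major third spans 4 semitones, and G##4 to B##4 is exactly 4 semitones — so this is a major third.

major third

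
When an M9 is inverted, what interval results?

m7

First reduce the compound major ninth to its simple form, a major second.
The rule of nine gives the new number: 9 − 2 = 7, so a second becomes a seventh.
Quality inverts too: major becomes minor. That makes the inversion a minor seventh.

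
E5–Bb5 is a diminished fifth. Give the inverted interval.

augmented fourth

Inverted interval numbers add to nine, so a fifth pairs with a fourth (5 + 4 = 9).
The quality also flips — diminished becomes augmented — giving an augmented fourth.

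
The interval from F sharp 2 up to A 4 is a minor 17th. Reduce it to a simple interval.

Take out 2 octaves (14 from the number): 17 − 14 = 3.
Quality carries through unchanged, so the simple form is a minor third.

m3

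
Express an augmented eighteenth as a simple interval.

Each octave removed subtracts seven from the number: 18 − 14 = 4.
Quality carries through unchanged, so the simple form is an augmented fourth.

augmented fourth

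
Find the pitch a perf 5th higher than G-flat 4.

D-flat 5

Counting five letter names up from G lands on D.
A perfect fifth spans 7 semitones, so from Gb4 the target pitch is Db5.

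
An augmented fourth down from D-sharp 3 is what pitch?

A 2

Four letter names down from D: A.
An augmented fourth spans 6 semitones, so from D#3 the target pitch is A2.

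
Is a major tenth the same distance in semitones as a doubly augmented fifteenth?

A major tenth spans 16 semitones; a doubly augmented fifteenth spans 26 semitones. They differ by 10.

No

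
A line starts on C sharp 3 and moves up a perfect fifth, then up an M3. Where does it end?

A perfect fifth up from C#3 is G#3.
Up a major third from G#3: B#3 (4 semitones up).

B sharp 3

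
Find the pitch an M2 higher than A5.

B5

Counting two letter names up from A lands on B.
A major second spans 2 semitones, so from A5 the target pitch is B5.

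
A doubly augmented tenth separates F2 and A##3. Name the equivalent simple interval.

Each octave removed subtracts seven from the number: 10 − 7 = 3.
So a doubly augmented tenth is an octave plus a doubly augmented third. The quality is unchanged.

doubly augmented third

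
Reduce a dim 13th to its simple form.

Take out an octave (7 from the number): 13 − 7 = 6.
So a diminished thirteenth is an octave plus a diminished sixth. The quality is unchanged.

diminished sixth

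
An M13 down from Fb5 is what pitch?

Six letters down from F (plus an octave) reaches A.
A major thirteenth is 21 semitones; 21 semitones down from Fb5 gives Abb3.

Abb3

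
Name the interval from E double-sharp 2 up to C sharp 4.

E to C spans six letter names (E-F-G-A-B-C), plus an octave — that makes it a thirteenth of some quality.
E##2 to C#4 spans 19 semitones — two semitones narrower than the major thirteenth (21) — giving a diminished thirteenth.
(Equivalently, a compound diminished sixth: a diminished sixth plus an octave.)

diminished 13th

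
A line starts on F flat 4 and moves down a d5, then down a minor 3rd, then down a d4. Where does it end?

Down a diminished fifth from Fb4: Bb3 (6 semitones down).
Bb3 down a minor third → G3 (3 semitones).
G3 down a diminished fourth → D#3 (4 semitones).

D sharp 3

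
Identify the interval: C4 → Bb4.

C to B spans seven letter names (C-D-E-F-G-A-B) — that makes it a seventh of some quality.
C4 to Bb4 is 10 semitones, a half step short of the major seventh (11), so this is minor.

m7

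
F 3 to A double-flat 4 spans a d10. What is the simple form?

Subtracting seven from the interval number removes an octave: 10 − 7 = 3.
So a diminished tenth is an octave plus a diminished third. The quality is unchanged.

diminished third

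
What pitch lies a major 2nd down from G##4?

Two letter names down from G: F.
A major second is 2 semitones; 2 semitones down from G##4 gives F##4.

F##4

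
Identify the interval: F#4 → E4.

major 2nd

Descending from F#4 to E4 is the same interval as ascending E4 to F#4.
E to F spans two letter names (E-F) — that makes it a second of some quality.
The major second spans 2 semitones, and E4 to F#4 is exactly 2 semitones — so this is a major second.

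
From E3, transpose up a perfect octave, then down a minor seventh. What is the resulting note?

E3 up a perfect octave → E4 (12 semitones).
Down a minor seventh from E4: F#3 (10 semitones down).

F#3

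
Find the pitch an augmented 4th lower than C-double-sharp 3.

Four letter names down from C: G.
An augmented fourth spans 6 semitones, so from C##3 the target pitch is G#2.

G-sharp 2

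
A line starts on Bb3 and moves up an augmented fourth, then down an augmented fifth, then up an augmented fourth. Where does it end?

Up an augmented fourth from Bb3: E4 (6 semitones up).
Down an augmented fifth from E4: Ab3 (8 semitones down).
Up an augmented fourth from Ab3: D4 (6 semitones up).

D4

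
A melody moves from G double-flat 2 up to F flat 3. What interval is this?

major 7th

G to F spans seven letter names (G-A-B-C-D-E-F): a seventh.
Counting semitones, Gbb2→Fb3 is 11, which is the major seventh.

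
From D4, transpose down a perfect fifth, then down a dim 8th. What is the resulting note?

A perfect fifth down from D4 is G3.
G3 down a diminished octave → G#2 (11 semitones).

G#2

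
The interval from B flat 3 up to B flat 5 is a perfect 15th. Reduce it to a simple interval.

Subtracting seven from the interval number removes an octave: 15 − 7 = 8.
So a perfect fifteenth is an octave plus a perfect octave. The quality is unchanged.

perfect 8th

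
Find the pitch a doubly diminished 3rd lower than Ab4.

F##4

Counting three letter names down from A lands on F.
A doubly diminished third spans 1 semitone, so from Ab4 the target pitch is F##4.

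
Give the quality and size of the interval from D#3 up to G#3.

D to G spans four letter names (D-E-F-G): a fourth.
D#3 to G#3 is 5 semitones, matching the perfect fourth exactly, so the quality is perfect.

perfect fourth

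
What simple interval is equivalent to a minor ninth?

minor second

Each octave removed subtracts seven from the number: 9 − 7 = 2.
That makes a minor ninth a compound minor second — an octave plus a minor second.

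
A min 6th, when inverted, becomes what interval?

Interval numbers invert to sum to nine: 6 + 3 = 9, so a sixth inverts to a third.
Quality inverts too: minor becomes major. That makes the inversion a major third.

M3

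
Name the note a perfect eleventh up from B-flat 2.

E-flat 4

Counting four letter names plus an octave up from B lands on E.
A perfect eleventh spans 17 semitones, so from Bb2 the target pitch is Eb4.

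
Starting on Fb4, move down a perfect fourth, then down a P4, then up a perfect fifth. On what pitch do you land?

Fb4 down a perfect fourth → Cb4 (5 semitones).
Down a perfect fourth from Cb4: Gb3 (5 semitones down).
A perfect fifth up from Gb3 is Db4.

Db4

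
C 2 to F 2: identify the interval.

perfect fourth

C to F spans four letter names (C-D-E-F), so the interval is some kind of fourth.
Counting semitones, C2→F2 is 5, which is the perfect fourth.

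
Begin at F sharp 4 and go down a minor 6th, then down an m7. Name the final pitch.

A minor sixth down from F#4 is A#3.
Down a minor seventh from A#3: B#2 (10 semitones down).

B sharp 2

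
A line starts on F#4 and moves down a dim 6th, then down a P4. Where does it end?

F#4 down a diminished sixth → A##3 (7 semitones).
A perfect fourth down from A##3 is E##3.

E##3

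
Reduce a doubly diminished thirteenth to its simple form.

doubly diminished sixth

Take out an octave (7 from the number): 13 − 7 = 6.
Quality carries through unchanged, so the simple form is a doubly diminished sixth.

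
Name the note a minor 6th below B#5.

D##5

Counting six letter names down from B lands on D.
A minor sixth spans 8 semitones, so from B#5 the target pitch is D##5.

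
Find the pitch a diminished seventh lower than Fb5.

Counting seven letter names down from F lands on G.
A diminished seventh is 9 semitones; 9 semitones down from Fb5 gives G4.

G4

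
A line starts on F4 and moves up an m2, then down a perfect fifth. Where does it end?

Cb4

Up a minor second from F4: Gb4 (1 semitone up).
A perfect fifth down from Gb4 is Cb4.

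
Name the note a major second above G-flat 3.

A-flat 3

Counting two letter names up from G lands on A.
Moving 2 semitones up from Gb3 (the size of a major second) reaches Ab3.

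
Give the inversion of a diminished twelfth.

First reduce the compound diminished twelfth to its simple form, a diminished fifth.
Interval numbers invert to sum to nine: 5 + 4 = 9, so a fifth inverts to a fourth.
And diminished becomes augmented under inversion, so we get an augmented fourth.

augmented fourth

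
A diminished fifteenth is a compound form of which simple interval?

diminished 8th

Take out an octave (7 from the number): 15 − 7 = 8.
Quality carries through unchanged, so the simple form is a diminished octave.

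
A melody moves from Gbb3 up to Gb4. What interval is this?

augmented octave

G to G is the same letter name, plus an octave — that makes it an octave of some quality.
A perfect octave would be 12 semitones; Gbb3 to Gb4 is 13, one semitone wider, so the interval is augmented.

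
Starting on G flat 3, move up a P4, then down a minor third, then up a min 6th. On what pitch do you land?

A perfect fourth up from Gb3 is Cb4.
A minor third down from Cb4 is Ab3.
A minor sixth up from Ab3 is Fb4.

F flat 4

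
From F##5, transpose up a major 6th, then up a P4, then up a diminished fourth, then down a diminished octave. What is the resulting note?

C##6

Up a major sixth from F##5: D##6 (9 semitones up).
A perfect fourth up from D##6 is G##6.
Up a diminished fourth from G##6: C#7 (4 semitones up).
A diminished octave down from C#7 is C##6.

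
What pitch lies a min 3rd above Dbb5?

Fbb5

Counting three letter names up from D lands on F.
A minor third spans 3 semitones, so from Dbb5 the target pitch is Fbb5.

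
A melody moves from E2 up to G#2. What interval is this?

major third

E to G spans three letter names (E-F-G): a third.
E2 to G#2 is 4 semitones, matching the major third exactly, so the quality is major.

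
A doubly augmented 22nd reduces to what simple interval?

AA8

Take out 2 octaves (14 from the number): 22 − 14 = 8.
Quality carries through unchanged, so the simple form is a doubly augmented octave.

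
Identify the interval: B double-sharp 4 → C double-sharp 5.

minor second

B to C spans two letter names (B-C): a second.
At 1 semitone, B##4→C##5 falls one short of a major second: minor.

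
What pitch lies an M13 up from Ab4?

Counting six letter names plus an octave up from A lands on F.
A major thirteenth spans 21 semitones, so from Ab4 the target pitch is F6.

F6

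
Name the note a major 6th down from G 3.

Six letter names down from G: B.
A major sixth spans 9 semitones, so from G3 the target pitch is Bb2.

B flat 2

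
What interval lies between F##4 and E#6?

F to E spans seven letter names (F-G-A-B-C-D-E), plus an octave — that makes it a fourteenth of some quality.
F##4 to E#6 is 22 semitones, a half step short of the major fourteenth (23), so this is minor.
(Equivalently, a compound minor seventh: a minor seventh plus an octave.)

minor fourteenth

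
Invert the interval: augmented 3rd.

diminished sixth

The rule of nine gives the new number: 9 − 3 = 6, so a third becomes a sixth.
The quality also flips — augmented becomes diminished — giving a diminished sixth.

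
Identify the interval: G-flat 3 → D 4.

G to D spans five letter names (G-A-B-C-D) — that makes it a fifth of some quality.
Gb3 to D4 spans 8 semitones — one semitone wider than the perfect fifth (7) — giving an augmented fifth.

augmented 5th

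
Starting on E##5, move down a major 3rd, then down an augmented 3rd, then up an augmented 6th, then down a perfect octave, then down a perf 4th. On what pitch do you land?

C##4

A major third down from E##5 is C##5.
C##5 down an augmented third → A4 (5 semitones).
A4 up an augmented sixth → F##5 (10 semitones).
A perfect octave down from F##5 is F##4.
Down a perfect fourth from F##4: C##4 (5 semitones down).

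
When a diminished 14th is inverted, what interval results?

First reduce the compound diminished fourteenth to its simple form, a diminished seventh.
Interval numbers invert to sum to nine: 7 + 2 = 9, so a seventh inverts to a second.
The quality also flips — diminished becomes augmented — giving an augmented second.

A2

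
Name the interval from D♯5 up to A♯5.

D to A spans five letter names (D-E-F-G-A), so the interval is some kind of fifth.
Counting semitones, D#5→A#5 is 7, which is the perfect fifth.

perfect fifth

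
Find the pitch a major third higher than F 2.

Three letter names up from F: A.
A major third spans 4 semitones, so from F2 the target pitch is A2.

A 2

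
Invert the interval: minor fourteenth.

First reduce the compound minor fourteenth to its simple form, a minor seventh.
Inverted interval numbers add to nine, so a seventh pairs with a second (7 + 2 = 9).
And minor becomes major under inversion, so we get a major second.

M2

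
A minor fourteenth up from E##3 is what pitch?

Counting seven letter names plus an octave up from E lands on D.
A minor fourteenth is 22 semitones; 22 semitones up from E##3 gives D##5.

D##5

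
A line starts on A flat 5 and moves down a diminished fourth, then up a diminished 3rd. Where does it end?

G flat 5

Ab5 down a diminished fourth → E5 (4 semitones).
A diminished third up from E5 is Gb5.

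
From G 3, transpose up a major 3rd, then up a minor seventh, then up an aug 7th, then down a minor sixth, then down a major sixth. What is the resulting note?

Up a major third from G3: B3 (4 semitones up).
B3 up a minor seventh → A4 (10 semitones).
A4 up an augmented seventh → G##5 (12 semitones).
G##5 down a minor sixth → B##4 (8 semitones).
B##4 down a major sixth → D##4 (9 semitones).

D double-sharp 4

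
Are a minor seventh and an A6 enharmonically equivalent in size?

Yes

Both span 10 semitones: a minor seventh and an augmented sixth are the same chromatic distance.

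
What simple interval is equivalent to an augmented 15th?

Each octave removed subtracts seven from the number: 15 − 7 = 8.
That makes an augmented fifteenth a compound augmented octave — an octave plus an augmented octave.

augmented 8th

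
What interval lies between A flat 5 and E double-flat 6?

diminished 5th

A to E spans five letter names (A-B-C-D-E) — that makes it a fifth of some quality.
Ab5 to Ebb6 spans 6 semitones — one semitone narrower than the perfect fifth (7) — giving a diminished fifth.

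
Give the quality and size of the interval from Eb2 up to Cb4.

E to C spans six letter names (E-F-G-A-B-C), plus an octave, so the interval is some kind of thirteenth.
Eb2 to Cb4 is 20 semitones, a half step short of the major thirteenth (21), so this is minor.
(Equivalently, a compound minor sixth: a minor sixth plus an octave.)

minor thirteenth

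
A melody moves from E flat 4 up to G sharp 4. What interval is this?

E to G spans three letter names (E-F-G) — that makes it a third of some quality.
The major third is 4 semitones; here we have 5, one semitone wider: augmented.

A3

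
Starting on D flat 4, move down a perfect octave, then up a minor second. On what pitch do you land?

Down a perfect octave from Db4: Db3 (12 semitones down).
A minor second up from Db3 is Ebb3.

E double-flat 3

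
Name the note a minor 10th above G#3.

B4

Counting three letter names plus an octave up from G lands on B.
A minor tenth is 15 semitones; 15 semitones up from G#3 gives B4.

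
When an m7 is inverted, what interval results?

major second

Inverted interval numbers add to nine, so a seventh pairs with a second (7 + 2 = 9).
Quality inverts too: minor becomes major. That makes the inversion a major second.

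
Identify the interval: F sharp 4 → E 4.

major second

Descending from F#4 to E4 is the same interval as ascending E4 to F#4.
E to F spans two letter names (E-F), so the interval is some kind of second.
E4 to F#4 is 2 semitones, matching the major second exactly, so the quality is major.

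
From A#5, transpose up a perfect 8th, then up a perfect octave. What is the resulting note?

A#7

Up a perfect octave from A#5: A#6 (12 semitones up).
A perfect octave up from A#6 is A#7.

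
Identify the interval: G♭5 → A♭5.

major second

G to A spans two letter names (G-A), so the interval is some kind of second.
Counting semitones, Gb5→Ab5 is 2, which is the major second.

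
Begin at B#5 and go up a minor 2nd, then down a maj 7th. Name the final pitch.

D5

Up a minor second from B#5: C#6 (1 semitone up).
C#6 down a major seventh → D5 (11 semitones).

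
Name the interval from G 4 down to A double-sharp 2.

Descending from G4 to A##2 is the same interval as ascending A##2 to G4.
A to G spans seven letter names (A-B-C-D-E-F-G), plus an octave — that makes it a fourteenth of some quality.
The major fourteenth is 23 semitones; here we have 20, three semitones narrower: doubly diminished.
(Equivalently, a compound doubly diminished seventh: a doubly diminished seventh plus an octave.)

dd14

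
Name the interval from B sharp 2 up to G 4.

d13

B to G spans six letter names (B-C-D-E-F-G), plus an octave — that makes it a thirteenth of some quality.
The major thirteenth is 21 semitones; here we have 19, two semitones narrower: diminished.
(Equivalently, a compound diminished sixth: a diminished sixth plus an octave.)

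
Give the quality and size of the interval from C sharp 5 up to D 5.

minor second

C to D spans two letter names (C-D) — that makes it a second of some quality.
At 1 semitone, C#5→D5 falls one short of a major second: minor.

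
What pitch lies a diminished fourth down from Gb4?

Counting four letter names down from G lands on D.
Moving 4 semitones down from Gb4 (the size of a diminished fourth) reaches D4.

D4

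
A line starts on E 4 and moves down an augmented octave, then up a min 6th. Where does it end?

E4 down an augmented octave → Eb3 (13 semitones).
Eb3 up a minor sixth → Cb4 (8 semitones).

C flat 4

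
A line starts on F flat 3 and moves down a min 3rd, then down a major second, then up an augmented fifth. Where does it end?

G 3

Down a minor third from Fb3: Db3 (3 semitones down).
Db3 down a major second → Cb3 (2 semitones).
An augmented fifth up from Cb3 is G3.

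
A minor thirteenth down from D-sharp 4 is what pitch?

The thirteenth's letter: D down six letter names plus an octave → F.
Moving 20 semitones down from D#4 (the size of a minor thirteenth) reaches F##2.

F-double-sharp 2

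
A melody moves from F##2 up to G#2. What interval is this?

minor second

F to G spans two letter names (F-G) — that makes it a second of some quality.
F##2 to G#2 is 1 semitone, a half step short of the major second (2), so this is minor.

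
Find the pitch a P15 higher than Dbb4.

Dbb6

A fifteenth keeps the letter name D, two octaves up from D.
A perfect fifteenth is 24 semitones; 24 semitones up from Dbb4 gives Dbb6.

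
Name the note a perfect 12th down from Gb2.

The twelfth's letter: G down five letter names plus an octave → C.
A perfect twelfth is 19 semitones; 19 semitones down from Gb2 gives Cb1.

Cb1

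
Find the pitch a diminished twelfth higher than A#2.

The twelfth's letter: A up five letter names plus an octave → E.
A diminished twelfth is 18 semitones; 18 semitones up from A#2 gives E4.

E4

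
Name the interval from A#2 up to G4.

A to G spans seven letter names (A-B-C-D-E-F-G), plus an octave, so the interval is some kind of fourteenth.
A major fourteenth would be 23 semitones; A#2 to G4 is 21, two semitones narrower, so the interval is diminished.
(Equivalently, a compound diminished seventh: a diminished seventh plus an octave.)

diminished fourteenth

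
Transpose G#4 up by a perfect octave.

An octave keeps the letter name G, an octave up from G.
A perfect octave spans 12 semitones, so from G#4 the target pitch is G#5.

G#5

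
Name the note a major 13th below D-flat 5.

Counting six letter names plus an octave down from D lands on F.
Moving 21 semitones down from Db5 (the size of a major thirteenth) reaches Fb3.

F-flat 3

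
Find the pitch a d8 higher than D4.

Db5

An octave keeps the letter name D, an octave up from D.
A diminished octave spans 11 semitones, so from D4 the target pitch is Db5.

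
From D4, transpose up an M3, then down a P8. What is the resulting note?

F#3

Up a major third from D4: F#4 (4 semitones up).
F#4 down a perfect octave → F#3 (12 semitones).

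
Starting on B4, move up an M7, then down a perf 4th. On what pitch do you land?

E#5

B4 up a major seventh → A#5 (11 semitones).
A#5 down a perfect fourth → E#5 (5 semitones).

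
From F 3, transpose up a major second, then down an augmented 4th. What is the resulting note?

D flat 3

Up a major second from F3: G3 (2 semitones up).
G3 down an augmented fourth → Db3 (6 semitones).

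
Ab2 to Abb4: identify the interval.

d15

A to A is the same letter name, plus 2 octaves — that makes it a fifteenth of some quality.
The perfect fifteenth is 24 semitones; here we have 23, one semitone narrower: diminished.
(Equivalently, a compound diminished octave: a diminished octave plus an octave.)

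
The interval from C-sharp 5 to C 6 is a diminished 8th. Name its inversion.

augmented unison

The rule of nine gives the new number: 9 − 8 = 1, so an octave becomes a unison.
The quality also flips — diminished becomes augmented — giving an augmented unison.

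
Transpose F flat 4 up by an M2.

G flat 4

The second takes the letter from F up to G.
A major second is 2 semitones; 2 semitones up from Fb4 gives Gb4.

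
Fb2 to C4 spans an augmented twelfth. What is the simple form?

Subtracting seven from the interval number removes an octave: 12 − 7 = 5.
That makes an augmented twelfth a compound augmented fifth — an octave plus an augmented fifth.

augmented fifth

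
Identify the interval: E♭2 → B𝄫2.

diminished fifth

E to B spans five letter names (E-F-G-A-B) — that makes it a fifth of some quality.
The perfect fifth is 7 semitones; here we have 6, one semitone narrower: diminished.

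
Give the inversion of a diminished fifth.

augmented fourth

Inverted interval numbers add to nine, so a fifth pairs with a fourth (5 + 4 = 9).
Quality inverts too: diminished becomes augmented. That makes the inversion an augmented fourth.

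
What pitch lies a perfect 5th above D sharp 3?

The fifth takes the letter from D up to A.
A perfect fifth spans 7 semitones, so from D#3 the target pitch is A#3.

A sharp 3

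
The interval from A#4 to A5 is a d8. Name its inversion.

Interval numbers invert to sum to nine: 8 + 1 = 9, so an octave inverts to a unison.
Quality inverts too: diminished becomes augmented. That makes the inversion an augmented unison.

A1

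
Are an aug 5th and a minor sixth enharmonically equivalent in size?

Yes

An augmented fifth = 8 semitones = a minor sixth; enharmonically equal.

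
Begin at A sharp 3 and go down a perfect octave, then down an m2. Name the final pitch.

Down a perfect octave from A#3: A#2 (12 semitones down).
A minor second down from A#2 is G##2.

G double-sharp 2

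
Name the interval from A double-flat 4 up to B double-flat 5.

A to B spans two letter names (A-B), plus an octave — that makes it a ninth of some quality.
Abb4 to Bbb5 is 14 semitones, matching the major ninth exactly, so the quality is major.
(Equivalently, a compound major second: a major second plus an octave.)

major ninth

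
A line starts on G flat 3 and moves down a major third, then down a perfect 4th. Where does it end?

B double-flat 2

Gb3 down a major third → Ebb3 (4 semitones).
Down a perfect fourth from Ebb3: Bbb2 (5 semitones down).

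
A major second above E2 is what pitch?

F#2

Two letter names up from E: F.
A major second is 2 semitones; 2 semitones up from E2 gives F#2.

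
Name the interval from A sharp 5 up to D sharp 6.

A to D spans four letter names (A-B-C-D), so the interval is some kind of fourth.
The perfect fourth spans 5 semitones, and A#5 to D#6 is exactly 5 semitones — so this is a perfect fourth.

P4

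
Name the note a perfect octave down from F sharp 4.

For an octave the letter name doesn't change: still F, an octave down.
A perfect octave is 12 semitones; 12 semitones down from F#4 gives F#3.

F sharp 3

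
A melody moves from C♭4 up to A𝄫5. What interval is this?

C to A spans six letter names (C-D-E-F-G-A), plus an octave, so the interval is some kind of thirteenth.
A major thirteenth would be 21 semitones, but Cb4 to Abb5 is 20 — one semitone narrower, making it a minor thirteenth.
(Equivalently, a compound minor sixth: a minor sixth plus an octave.)

minor thirteenth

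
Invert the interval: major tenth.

First reduce the compound major tenth to its simple form, a major third.
Inverted interval numbers add to nine, so a third pairs with a sixth (3 + 6 = 9).
Quality inverts too: major becomes minor. That makes the inversion a minor sixth.

m6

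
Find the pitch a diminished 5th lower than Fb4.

Bb3

Five letter names down from F: B.
Moving 6 semitones down from Fb4 (the size of a diminished fifth) reaches Bb3.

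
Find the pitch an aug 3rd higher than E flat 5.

The third takes the letter from E up to G.
An augmented third is 5 semitones; 5 semitones up from Eb5 gives G#5.

G sharp 5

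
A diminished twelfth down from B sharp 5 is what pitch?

E double-sharp 4

Five letters down from B (plus an octave) reaches E.
A diminished twelfth is 18 semitones; 18 semitones down from B#5 gives E##4.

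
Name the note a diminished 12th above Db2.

Counting five letter names plus an octave up from D lands on A.
A diminished twelfth is 18 semitones; 18 semitones up from Db2 gives Abb3.

Abb3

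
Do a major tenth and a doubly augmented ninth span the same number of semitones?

Yes

Both span 16 semitones: a major tenth and a doubly augmented ninth are the same chromatic distance.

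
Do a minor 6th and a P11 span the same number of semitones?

No

8 semitones (minor sixth) vs 17 semitones (perfect eleventh): not equal.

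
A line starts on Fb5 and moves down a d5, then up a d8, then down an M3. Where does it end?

Fb5 down a diminished fifth → Bb4 (6 semitones).
A diminished octave up from Bb4 is Bbb5.
Down a major third from Bbb5: Gbb5 (4 semitones down).

Gbb5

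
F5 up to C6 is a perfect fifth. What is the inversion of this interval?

Inverted interval numbers add to nine, so a fifth pairs with a fourth (5 + 4 = 9).
And perfect stays perfect under inversion, so we get a perfect fourth.

perfect fourth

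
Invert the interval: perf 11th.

First reduce the compound perfect eleventh to its simple form, a perfect fourth.
Inverted interval numbers add to nine, so a fourth pairs with a fifth (4 + 5 = 9).
And perfect stays perfect under inversion, so we get a perfect fifth.

P5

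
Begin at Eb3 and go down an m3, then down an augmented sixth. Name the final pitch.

Eb3 down a minor third → C3 (3 semitones).
C3 down an augmented sixth → Ebb2 (10 semitones).

Ebb2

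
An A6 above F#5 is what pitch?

Six letter names up from F: D.
An augmented sixth is 10 semitones; 10 semitones up from F#5 gives D##6.

D##6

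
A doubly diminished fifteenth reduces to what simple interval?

Each octave removed subtracts seven from the number: 15 − 7 = 8.
Quality carries through unchanged, so the simple form is a doubly diminished octave.

doubly diminished 8th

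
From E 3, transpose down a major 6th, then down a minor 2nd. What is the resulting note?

E3 down a major sixth → G2 (9 semitones).
G2 down a minor second → F#2 (1 semitone).

F sharp 2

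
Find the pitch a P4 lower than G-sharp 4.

D-sharp 4

Counting four letter names down from G lands on D.
A perfect fourth is 5 semitones; 5 semitones down from G#4 gives D#4.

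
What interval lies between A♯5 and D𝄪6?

A to D spans four letter names (A-B-C-D), so the interval is some kind of fourth.
A#5 to D##6 spans 6 semitones — one semitone wider than the perfect fourth (5) — giving an augmented fourth.

A4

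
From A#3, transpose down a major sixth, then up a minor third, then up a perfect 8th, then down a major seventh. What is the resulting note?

F3

A major sixth down from A#3 is C#3.
C#3 up a minor third → E3 (3 semitones).
A perfect octave up from E3 is E4.
A major seventh down from E4 is F3.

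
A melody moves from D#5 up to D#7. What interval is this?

D to D is the same letter name, plus 2 octaves — that makes it a fifteenth of some quality.
Counting semitones, D#5→D#7 is 24, which is the perfect fifteenth.
(Equivalently, a compound perfect octave: a perfect octave plus an octave.)

perfect 15th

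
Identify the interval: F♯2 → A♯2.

major 3rd

F to A spans three letter names (F-G-A): a third.
F#2 to A#2 is 4 semitones, matching the major third exactly, so the quality is major.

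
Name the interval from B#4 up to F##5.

B to F spans five letter names (B-C-D-E-F), so the interval is some kind of fifth.
B#4 to F##5 is 7 semitones, matching the perfect fifth exactly, so the quality is perfect.

perfect 5th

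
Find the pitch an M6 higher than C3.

Counting six letter names up from C lands on A.
A major sixth spans 9 semitones, so from C3 the target pitch is A3.

A3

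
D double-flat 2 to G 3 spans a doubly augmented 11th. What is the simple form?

Take out an octave (7 from the number): 11 − 7 = 4.
Quality carries through unchanged, so the simple form is a doubly augmented fourth.

doubly augmented 4th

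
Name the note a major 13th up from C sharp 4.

Counting six letter names plus an octave up from C lands on A.
A major thirteenth is 21 semitones; 21 semitones up from C#4 gives A#5.

A sharp 5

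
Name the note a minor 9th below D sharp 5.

Two letters down from D (plus an octave) reaches C.
A minor ninth is 13 semitones; 13 semitones down from D#5 gives C##4.

C double-sharp 4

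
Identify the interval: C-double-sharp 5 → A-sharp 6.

C to A spans six letter names (C-D-E-F-G-A), plus an octave, so the interval is some kind of thirteenth.
A major thirteenth would be 21 semitones, but C##5 to A#6 is 20 — one semitone narrower, making it a minor thirteenth.
(Equivalently, a compound minor sixth: a minor sixth plus an octave.)

m13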